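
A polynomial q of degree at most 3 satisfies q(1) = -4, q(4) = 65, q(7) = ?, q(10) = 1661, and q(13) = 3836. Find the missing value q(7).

512

The 4 known points determine the degree-3 polynomial uniquely.
Write q(s) = as^3 + bs^2 + cs + d. Substituting each data point gives a linear system:
  a + b + c + d = -4
  64a + 16b + 4c + d = 65
  1000a + 100b + 10c + d = 1661
  2197a + 169b + 13c + d = 3836
Solving the system yields a = 2, b = -3, c = -4, d = 1.
So q(s) = 2s³ - 3s² - 4s + 1.
Then q(7) = 512.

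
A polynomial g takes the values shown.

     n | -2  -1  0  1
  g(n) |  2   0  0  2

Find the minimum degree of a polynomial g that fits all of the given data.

2

Forward differences of the values at n = -2, -1, 0, 1:
  g  : 2  0  0  2
  Δ  : -2  0  2
  Δ^2: 2  2
  Δ^3: 0
The second differences are constant (2) and nonzero, while all higher differences vanish, so the minimal degree is 2.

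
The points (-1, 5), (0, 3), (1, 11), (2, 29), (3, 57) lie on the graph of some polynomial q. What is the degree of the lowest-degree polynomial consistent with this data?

2

Forward differences of the values at x = -1, 0, 1, 2, 3:
  q  : 5  3  11  29  57
  Δ  : -2  8  18  28
  Δ^2: 10  10  10
  Δ^3: 0  0
  Δ^4: 0
The second differences are constant (10) and nonzero, while all higher differences vanish, so the minimal degree is 2.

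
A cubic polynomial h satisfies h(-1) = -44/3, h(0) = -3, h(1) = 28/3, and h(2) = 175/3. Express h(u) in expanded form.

h(u) = 6u^3 + (1/3)u^2 + 6u - 3

Using the Lagrange interpolation formula with nodes -1, 0, 1, 2:
  L_0(u) = u(u - 1)(u - 2) / -6
  L_1(u) = (u + 1)(u - 1)(u - 2) / 2
  L_2(u) = (u + 1)u(u - 2) / -2
  L_3(u) = (u + 1)u(u - 1) / 6
Then h(u) = -44/3·L_0(u) - 3·L_1(u) + 28/3·L_2(u) + 175/3·L_3(u).
Expanding and collecting terms gives h(u) = 6u^3 + (1/3)u^2 + 6u - 3.
Check: h(0) = -3. ✓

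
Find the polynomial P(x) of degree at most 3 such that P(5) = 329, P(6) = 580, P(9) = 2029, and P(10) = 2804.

P(x) = 3x^3 - 2x^2 + 4

Write P(x) = ax^3 + bx^2 + cx + d. Substituting each data point gives a linear system:
  125a + 25b + 5c + d = 329
  216a + 36b + 6c + d = 580
  729a + 81b + 9c + d = 2029
  1000a + 100b + 10c + d = 2804
Solving the system yields a = 3, b = -2, c = 0, d = 4.
So P(x) = 3x^3 - 2x^2 + 4.
Check: P(10) = 2804. ✓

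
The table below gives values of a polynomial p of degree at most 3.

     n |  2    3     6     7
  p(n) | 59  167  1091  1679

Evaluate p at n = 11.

6071

Using the Lagrange interpolation formula with nodes 2, 3, 6, 7:
  L_0(n) = (n - 3)(n - 6)(n - 7) / -20
  L_1(n) = (n - 2)(n - 6)(n - 7) / 12
  L_2(n) = (n - 2)(n - 3)(n - 7) / -12
  L_3(n) = (n - 2)(n - 3)(n - 6) / 20
Then p(n) = 59·L_0(n) + 167·L_1(n) + 1091·L_2(n) + 1679·L_3(n).
Expanding and collecting terms gives p(n) = 4n^3 + 6n^2 + 2n - 1.
Evaluating at n = 11: p(11) = 6071.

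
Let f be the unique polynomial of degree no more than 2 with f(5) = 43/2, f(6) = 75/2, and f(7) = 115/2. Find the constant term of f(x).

Write f(x) = ax^2 + bx + c. Substituting each data point gives a linear system:
  25a + 5b + c = 43/2
  36a + 6b + c = 75/2
  49a + 7b + c = 115/2
Solving the system yields a = 2, b = -6, c = 3/2.
So f(x) = 2x^2 - 6x + 3/2.
The constant term is 3/2.

3/2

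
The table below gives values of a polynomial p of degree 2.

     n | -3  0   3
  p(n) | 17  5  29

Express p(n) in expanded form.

Write p(n) = an^2 + bn + c. Substituting each data point gives a linear system:
  9a - 3b + c = 17
  c = 5
  9a + 3b + c = 29
Solving the system yields a = 2, b = 2, c = 5.
So p(n) = 2n² + 2n + 5.
Check: p(0) = 5. ✓

p(n) = 2n^2 + 2n + 5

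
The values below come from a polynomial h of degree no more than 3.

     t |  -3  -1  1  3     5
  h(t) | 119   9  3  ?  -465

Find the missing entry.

-91

The 4 known points determine the degree-3 polynomial uniquely.
Write h(t) = at^3 + bt^2 + ct + d. Substituting each data point gives a linear system:
  -27a + 9b - 3c + d = 119
  -a + b - c + d = 9
  a + b + c + d = 3
  125a + 25b + 5c + d = -465
Solving the system yields a = -4, b = 1, c = 1, d = 5.
So h(t) = -4t^3 + t^2 + t + 5.
Then h(3) = -91.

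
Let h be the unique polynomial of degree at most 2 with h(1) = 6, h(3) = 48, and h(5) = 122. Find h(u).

Using the Lagrange interpolation formula with nodes 1, 3, 5:
  L_0(u) = (u - 3)(u - 5) / 8
  L_1(u) = (u - 1)(u - 5) / -4
  L_2(u) = (u - 1)(u - 3) / 8
Then h(u) = 6·L_0(u) + 48·L_1(u) + 122·L_2(u).
Expanding and collecting terms gives h(u) = 4u^2 + 5u - 3.
Check: h(3) = 48. ✓

h(u) = 4u^2 + 5u - 3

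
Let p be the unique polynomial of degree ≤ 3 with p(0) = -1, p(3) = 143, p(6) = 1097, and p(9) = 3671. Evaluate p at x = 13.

11023

Write p(x) = ax^3 + bx^2 + cx + d. Substituting each data point gives a linear system:
  d = -1
  27a + 9b + 3c + d = 143
  216a + 36b + 6c + d = 1097
  729a + 81b + 9c + d = 3671
Solving the system yields a = 5, b = 0, c = 3, d = -1.
So p(x) = 5x³ + 3x - 1.
Then p(13) = 11023.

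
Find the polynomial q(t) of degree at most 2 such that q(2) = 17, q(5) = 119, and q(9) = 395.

Write q(t) = at^2 + bt + c. Substituting each data point gives a linear system:
  4a + 2b + c = 17
  25a + 5b + c = 119
  81a + 9b + c = 395
Solving the system yields a = 5, b = -1, c = -1.
So q(t) = 5t² - t - 1.
Check: q(2) = 17. ✓

q(t) = 5t^2 - t - 1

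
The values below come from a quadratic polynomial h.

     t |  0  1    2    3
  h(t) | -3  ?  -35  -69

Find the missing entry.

-13

The 3 known points determine the degree-2 polynomial uniquely.
Write h(t) = at^2 + bt + c. Substituting each data point gives a linear system:
  c = -3
  4a + 2b + c = -35
  9a + 3b + c = -69
Solving the system yields a = -6, b = -4, c = -3.
So h(t) = -6t² - 4t - 3.
Then h(1) = -13.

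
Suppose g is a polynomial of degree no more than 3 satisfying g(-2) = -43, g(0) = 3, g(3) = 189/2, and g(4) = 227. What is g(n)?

g(n) = 4n^3 - (5/2)n^2 + 2n + 3

Using the Lagrange interpolation formula with nodes -2, 0, 3, 4:
  L_0(n) = n(n - 3)(n - 4) / -60
  L_1(n) = (n + 2)(n - 3)(n - 4) / 24
  L_2(n) = (n + 2)n(n - 4) / -15
  L_3(n) = (n + 2)n(n - 3) / 24
Then g(n) = -43·L_0(n) + 3·L_1(n) + 189/2·L_2(n) + 227·L_3(n).
Expanding and collecting terms gives g(n) = 4n^3 - (5/2)n^2 + 2n + 3.
Check: g(-2) = -43. ✓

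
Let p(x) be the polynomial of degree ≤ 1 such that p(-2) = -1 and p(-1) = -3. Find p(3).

-11

Using the Lagrange interpolation formula with nodes -2, -1:
  L_0(x) = (x + 1) / -1
  L_1(x) = (x + 2) / 1
Then p(x) = -1·L_0(x) - 3·L_1(x).
Expanding and collecting terms gives p(x) = -2x - 5.
Evaluating at x = 3: p(3) = -11.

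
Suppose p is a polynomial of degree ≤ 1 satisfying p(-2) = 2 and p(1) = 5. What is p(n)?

p(n) = n + 4

Using the Lagrange interpolation formula with nodes -2, 1:
  L_0(n) = (n - 1) / -3
  L_1(n) = (n + 2) / 3
Then p(n) = 2·L_0(n) + 5·L_1(n).
Expanding and collecting terms gives p(n) = n + 4.
Check: p(1) = 5. ✓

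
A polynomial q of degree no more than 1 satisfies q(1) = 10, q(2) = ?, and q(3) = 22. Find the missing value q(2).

16

The 2 known points determine the degree-1 polynomial uniquely.
Write q(t) = at + b. Substituting each data point gives a linear system:
  a + b = 10
  3a + b = 22
Solving the system yields a = 6, b = 4.
So q(t) = 6t + 4.
Then q(2) = 16.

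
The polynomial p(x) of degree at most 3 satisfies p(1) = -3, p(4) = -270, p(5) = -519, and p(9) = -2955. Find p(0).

Using the Lagrange interpolation formula with nodes 1, 4, 5, 9:
  L_0(x) = (x - 4)(x - 5)(x - 9) / -96
  L_1(x) = (x - 1)(x - 5)(x - 9) / 15
  L_2(x) = (x - 1)(x - 4)(x - 9) / -16
  L_3(x) = (x - 1)(x - 4)(x - 5) / 160
Then p(x) = -3·L_0(x) - 270·L_1(x) - 519·L_2(x) - 2955·L_3(x).
Expanding and collecting terms gives p(x) = -4x^3 - 5x + 6.
Evaluating at x = 0: p(0) = 6.

6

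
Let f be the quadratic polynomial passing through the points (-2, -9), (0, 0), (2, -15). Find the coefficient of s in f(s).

Write f(s) = as^2 + bs + c. Substituting each data point gives a linear system:
  4a - 2b + c = -9
  c = 0
  4a + 2b + c = -15
Solving the system yields a = -3, b = -3/2, c = 0.
So f(s) = -3s^2 - (3/2)s.
The coefficient of s is -3/2.

-3/2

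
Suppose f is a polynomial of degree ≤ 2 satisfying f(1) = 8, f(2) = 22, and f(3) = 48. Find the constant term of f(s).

6

Write f(s) = as^2 + bs + c. Substituting each data point gives a linear system:
  a + b + c = 8
  4a + 2b + c = 22
  9a + 3b + c = 48
Solving the system yields a = 6, b = -4, c = 6.
So f(s) = 6s² - 4s + 6.
The constant term is 6.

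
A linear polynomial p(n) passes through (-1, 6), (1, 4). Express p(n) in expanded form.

p(n) = -n + 5

Write p(n) = an + b. Substituting each data point gives a linear system:
  -a + b = 6
  a + b = 4
Solving the system yields a = -1, b = 5.
So p(n) = -n + 5.
Check: p(-1) = 6. ✓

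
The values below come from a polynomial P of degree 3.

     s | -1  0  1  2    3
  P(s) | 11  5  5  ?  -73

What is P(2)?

On equispaced nodes a degree-3 polynomial has vanishing fourth forward difference, so
  P(-1) - 4·P(0) + 6·P(1) - 4·P(2) + P(3) = 0.
Substituting the known values and solving for P(2):
  -4·P(2) = 52
  P(2) = -13.

-13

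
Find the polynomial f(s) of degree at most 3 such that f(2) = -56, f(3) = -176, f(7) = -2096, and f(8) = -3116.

f(s) = -6s^3 - 6s + 4

Write f(s) = as^3 + bs^2 + cs + d. Substituting each data point gives a linear system:
  8a + 4b + 2c + d = -56
  27a + 9b + 3c + d = -176
  343a + 49b + 7c + d = -2096
  512a + 64b + 8c + d = -3116
Solving the system yields a = -6, b = 0, c = -6, d = 4.
So f(s) = -6s^3 - 6s + 4.
Check: f(2) = -56. ✓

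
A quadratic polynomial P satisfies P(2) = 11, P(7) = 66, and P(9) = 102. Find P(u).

P(u) = u^2 + 2u + 3

Using the Lagrange interpolation formula with nodes 2, 7, 9:
  L_0(u) = (u - 7)(u - 9) / 35
  L_1(u) = (u - 2)(u - 9) / -10
  L_2(u) = (u - 2)(u - 7) / 14
Then P(u) = 11·L_0(u) + 66·L_1(u) + 102·L_2(u).
Expanding and collecting terms gives P(u) = u^2 + 2u + 3.
Check: P(9) = 102. ✓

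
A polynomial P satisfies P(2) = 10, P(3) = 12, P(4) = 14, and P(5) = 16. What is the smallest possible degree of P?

1

Forward differences of the values at t = 2, 3, 4, 5:
  P  : 10  12  14  16
  Δ  : 2  2  2
  Δ^2: 0  0
  Δ^3: 0
The first differences are constant (2) and nonzero, while all higher differences vanish, so the minimal degree is 1.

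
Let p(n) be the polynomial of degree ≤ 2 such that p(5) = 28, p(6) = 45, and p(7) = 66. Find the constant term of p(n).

3

Write p(n) = an^2 + bn + c. Substituting each data point gives a linear system:
  25a + 5b + c = 28
  36a + 6b + c = 45
  49a + 7b + c = 66
Solving the system yields a = 2, b = -5, c = 3.
So p(n) = 2n² - 5n + 3.
The constant term is 3.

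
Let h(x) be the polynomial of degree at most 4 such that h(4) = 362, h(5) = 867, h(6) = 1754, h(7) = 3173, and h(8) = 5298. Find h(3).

113

Write h(x) = ax^4 + bx^3 + cx^2 + dx + e. Substituting each data point gives a linear system:
  256a + 64b + 16c + 4d + e = 362
  625a + 125b + 25c + 5d + e = 867
  1296a + 216b + 36c + 6d + e = 1754
  2401a + 343b + 49c + 7d + e = 3173
  4096a + 512b + 64c + 8d + e = 5298
Solving the system yields a = 1, b = 3, c = -5, d = -2, e = 2.
So h(x) = x^4 + 3x^3 - 5x^2 - 2x + 2.
Then h(3) = 113.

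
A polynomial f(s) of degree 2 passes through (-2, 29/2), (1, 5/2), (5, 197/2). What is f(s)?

f(s) = 4s^2 - 3/2

Write f(s) = as^2 + bs + c. Substituting each data point gives a linear system:
  4a - 2b + c = 29/2
  a + b + c = 5/2
  25a + 5b + c = 197/2
Solving the system yields a = 4, b = 0, c = -3/2.
So f(s) = 4s^2 - 3/2.
Check: f(5) = 197/2. ✓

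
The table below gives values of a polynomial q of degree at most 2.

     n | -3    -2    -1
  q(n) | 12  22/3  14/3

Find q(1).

16/3

Using the Lagrange interpolation formula with nodes -3, -2, -1:
  L_0(n) = (n + 2)(n + 1) / 2
  L_1(n) = (n + 3)(n + 1) / -1
  L_2(n) = (n + 3)(n + 2) / 2
Then q(n) = 12·L_0(n) + 22/3·L_1(n) + 14/3·L_2(n).
Expanding and collecting terms gives q(n) = n^2 + (1/3)n + 4.
Evaluating at n = 1: q(1) = 16/3.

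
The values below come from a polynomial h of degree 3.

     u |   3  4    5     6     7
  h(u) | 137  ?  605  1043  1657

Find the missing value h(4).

313

On equispaced nodes a degree-3 polynomial has vanishing fourth forward difference, so
  h(3) - 4·h(4) + 6·h(5) - 4·h(6) + h(7) = 0.
Substituting the known values and solving for h(4):
  -4·h(4) = -1252
  h(4) = 313.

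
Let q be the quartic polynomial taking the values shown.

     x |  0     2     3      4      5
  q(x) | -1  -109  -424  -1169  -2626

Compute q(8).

-15169

Write q(x) = ax^4 + bx^3 + cx^2 + dx + e. Substituting each data point gives a linear system:
  e = -1
  16a + 8b + 4c + 2d + e = -109
  81a + 27b + 9c + 3d + e = -424
  256a + 64b + 16c + 4d + e = -1169
  625a + 125b + 25c + 5d + e = -2626
Solving the system yields a = -3, b = -5, c = -5, d = 0, e = -1.
So q(x) = -3x^4 - 5x^3 - 5x^2 - 1.
Then q(8) = -15169.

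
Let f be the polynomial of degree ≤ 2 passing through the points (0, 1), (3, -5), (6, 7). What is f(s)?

f(s) = s^2 - 5s + 1

Write f(s) = as^2 + bs + c. Substituting each data point gives a linear system:
  c = 1
  9a + 3b + c = -5
  36a + 6b + c = 7
Solving the system yields a = 1, b = -5, c = 1.
So f(s) = s^2 - 5s + 1.
Check: f(0) = 1. ✓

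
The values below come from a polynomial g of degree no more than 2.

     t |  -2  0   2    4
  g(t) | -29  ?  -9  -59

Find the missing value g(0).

On equispaced nodes a degree-2 polynomial has vanishing third forward difference, so
  - g(-2) + 3·g(0) - 3·g(2) + g(4) = 0.
Substituting the known values and solving for g(0):
  3·g(0) = 3
  g(0) = 1.

1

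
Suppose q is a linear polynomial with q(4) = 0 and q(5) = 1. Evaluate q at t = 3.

-1

Using the Lagrange interpolation formula with nodes 4, 5:
  L_0(t) = (t - 5) / -1
  L_1(t) = (t - 4) / 1
Then q(t) = 0·L_0(t) + 1·L_1(t).
Expanding and collecting terms gives q(t) = t - 4.
Evaluating at t = 3: q(3) = -1.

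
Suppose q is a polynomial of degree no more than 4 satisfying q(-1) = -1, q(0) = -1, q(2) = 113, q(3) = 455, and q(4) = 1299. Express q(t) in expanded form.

Write q(t) = at^4 + bt^3 + ct^2 + dt + e. Substituting each data point gives a linear system:
  a - b + c - d + e = -1
  e = -1
  16a + 8b + 4c + 2d + e = 113
  81a + 27b + 9c + 3d + e = 455
  256a + 64b + 16c + 4d + e = 1299
Solving the system yields a = 4, b = 3, c = 4, d = 5, e = -1.
So q(t) = 4t^4 + 3t^3 + 4t^2 + 5t - 1.
Check: q(3) = 455. ✓

q(t) = 4t^4 + 3t^3 + 4t^2 + 5t - 1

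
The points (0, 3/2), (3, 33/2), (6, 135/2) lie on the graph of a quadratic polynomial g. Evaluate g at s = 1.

Write g(s) = as^2 + bs + c. Substituting each data point gives a linear system:
  c = 3/2
  9a + 3b + c = 33/2
  36a + 6b + c = 135/2
Solving the system yields a = 2, b = -1, c = 3/2.
So g(s) = 2s^2 - s + 3/2.
Then g(1) = 5/2.

5/2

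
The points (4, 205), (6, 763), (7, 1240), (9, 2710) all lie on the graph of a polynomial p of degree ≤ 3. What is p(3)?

76

Write p(x) = ax^3 + bx^2 + cx + d. Substituting each data point gives a linear system:
  64a + 16b + 4c + d = 205
  216a + 36b + 6c + d = 763
  343a + 49b + 7c + d = 1240
  729a + 81b + 9c + d = 2710
Solving the system yields a = 4, b = -2, c = -5, d = 1.
So p(x) = 4x^3 - 2x^2 - 5x + 1.
Then p(3) = 76.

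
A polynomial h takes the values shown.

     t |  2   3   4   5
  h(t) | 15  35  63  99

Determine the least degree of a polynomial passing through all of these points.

2

Forward differences of the values at t = 2, 3, 4, 5:
  h  : 15  35  63  99
  Δ  : 20  28  36
  Δ^2: 8  8
  Δ^3: 0
The second differences are constant (8) and nonzero, while all higher differences vanish, so the minimal degree is 2.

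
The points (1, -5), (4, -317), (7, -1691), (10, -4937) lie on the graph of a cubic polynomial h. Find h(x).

Using the Lagrange interpolation formula with nodes 1, 4, 7, 10:
  L_0(x) = (x - 4)(x - 7)(x - 10) / -162
  L_1(x) = (x - 1)(x - 7)(x - 10) / 54
  L_2(x) = (x - 1)(x - 4)(x - 10) / -54
  L_3(x) = (x - 1)(x - 4)(x - 7) / 162
Then h(x) = -5·L_0(x) - 317·L_1(x) - 1691·L_2(x) - 4937·L_3(x).
Expanding and collecting terms gives h(x) = -5x³ + x² - 4x + 3.
Check: h(10) = -4937. ✓

h(x) = -5x^3 + x^2 - 4x + 3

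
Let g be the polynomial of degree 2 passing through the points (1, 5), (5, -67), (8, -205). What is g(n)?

Using the Lagrange interpolation formula with nodes 1, 5, 8:
  L_0(n) = (n - 5)(n - 8) / 28
  L_1(n) = (n - 1)(n - 8) / -12
  L_2(n) = (n - 1)(n - 5) / 21
Then g(n) = 5·L_0(n) - 67·L_1(n) - 205·L_2(n).
Expanding and collecting terms gives g(n) = -4n² + 6n + 3.
Check: g(8) = -205. ✓

g(n) = -4n^2 + 6n + 3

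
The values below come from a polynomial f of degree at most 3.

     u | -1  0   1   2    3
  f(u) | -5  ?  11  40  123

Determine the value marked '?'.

6

The 4 known points determine the degree-3 polynomial uniquely.
Write f(u) = au^3 + bu^2 + cu + d. Substituting each data point gives a linear system:
  -a + b - c + d = -5
  a + b + c + d = 11
  8a + 4b + 2c + d = 40
  27a + 9b + 3c + d = 123
Solving the system yields a = 5, b = -3, c = 3, d = 6.
So f(u) = 5u^3 - 3u^2 + 3u + 6.
Then f(0) = 6.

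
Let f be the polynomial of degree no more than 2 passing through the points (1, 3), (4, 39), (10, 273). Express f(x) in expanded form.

f(x) = 3x^2 - 3x + 3

Write f(x) = ax^2 + bx + c. Substituting each data point gives a linear system:
  a + b + c = 3
  16a + 4b + c = 39
  100a + 10b + c = 273
Solving the system yields a = 3, b = -3, c = 3.
So f(x) = 3x^2 - 3x + 3.
Check: f(1) = 3. ✓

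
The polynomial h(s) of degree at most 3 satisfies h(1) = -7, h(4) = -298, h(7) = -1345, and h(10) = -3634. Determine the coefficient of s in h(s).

-4

Write h(s) = as^3 + bs^2 + cs + d. Substituting each data point gives a linear system:
  a + b + c + d = -7
  64a + 16b + 4c + d = -298
  343a + 49b + 7c + d = -1345
  1000a + 100b + 10c + d = -3634
Solving the system yields a = -3, b = -6, c = -4, d = 6.
So h(s) = -3s^3 - 6s^2 - 4s + 6.
The coefficient of s is -4.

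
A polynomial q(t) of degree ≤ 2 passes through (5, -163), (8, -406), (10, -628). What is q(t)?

q(t) = -6t^2 - 3t + 2

Write q(t) = at^2 + bt + c. Substituting each data point gives a linear system:
  25a + 5b + c = -163
  64a + 8b + c = -406
  100a + 10b + c = -628
Solving the system yields a = -6, b = -3, c = 2.
So q(t) = -6t^2 - 3t + 2.
Check: q(10) = -628. ✓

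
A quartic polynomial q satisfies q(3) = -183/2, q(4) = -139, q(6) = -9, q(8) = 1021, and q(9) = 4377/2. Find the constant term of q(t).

-3

Write q(t) = at^4 + bt^3 + ct^2 + dt + e. Substituting each data point gives a linear system:
  81a + 27b + 9c + 3d + e = -183/2
  256a + 64b + 16c + 4d + e = -139
  1296a + 216b + 36c + 6d + e = -9
  4096a + 512b + 64c + 8d + e = 1021
  6561a + 729b + 81c + 9d + e = 4377/2
Solving the system yields a = 1, b = -6, c = 1/2, d = -4, e = -3.
So q(t) = t⁴ - 6t³ + (1/2)t² - 4t - 3.
The constant term is -3.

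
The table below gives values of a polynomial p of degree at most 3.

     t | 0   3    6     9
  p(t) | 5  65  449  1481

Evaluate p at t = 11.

Using the Lagrange interpolation formula with nodes 0, 3, 6, 9:
  L_0(t) = (t - 3)(t - 6)(t - 9) / -162
  L_1(t) = t(t - 6)(t - 9) / 54
  L_2(t) = t(t - 3)(t - 9) / -54
  L_3(t) = t(t - 3)(t - 6) / 162
Then p(t) = 5·L_0(t) + 65·L_1(t) + 449·L_2(t) + 1481·L_3(t).
Expanding and collecting terms gives p(t) = 2t³ + 2t + 5.
Evaluating at t = 11: p(11) = 2689.

2689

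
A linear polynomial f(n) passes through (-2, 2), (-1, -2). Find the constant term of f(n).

Write f(n) = an + b. Substituting each data point gives a linear system:
  -2a + b = 2
  -a + b = -2
Solving the system yields a = -4, b = -6.
So f(n) = -4n - 6.
The constant term is -6.

-6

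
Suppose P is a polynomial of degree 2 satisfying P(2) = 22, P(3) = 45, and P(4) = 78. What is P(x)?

Using the Lagrange interpolation formula with nodes 2, 3, 4:
  L_0(x) = (x - 3)(x - 4) / 2
  L_1(x) = (x - 2)(x - 4) / -1
  L_2(x) = (x - 2)(x - 3) / 2
Then P(x) = 22·L_0(x) + 45·L_1(x) + 78·L_2(x).
Expanding and collecting terms gives P(x) = 5x^2 - 2x + 6.
Check: P(3) = 45. ✓

P(x) = 5x^2 - 2x + 6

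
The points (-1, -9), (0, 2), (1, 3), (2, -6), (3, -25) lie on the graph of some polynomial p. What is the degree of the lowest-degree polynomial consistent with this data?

Forward differences of the values at t = -1, 0, 1, 2, 3:
  p  : -9  2  3  -6  -25
  Δ  : 11  1  -9  -19
  Δ^2: -10  -10  -10
  Δ^3: 0  0
  Δ^4: 0
The second differences are constant (-10) and nonzero, while all higher differences vanish, so the minimal degree is 2.

2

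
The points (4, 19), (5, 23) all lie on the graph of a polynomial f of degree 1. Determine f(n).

Using the Lagrange interpolation formula with nodes 4, 5:
  L_0(n) = (n - 5) / -1
  L_1(n) = (n - 4) / 1
Then f(n) = 19·L_0(n) + 23·L_1(n).
Expanding and collecting terms gives f(n) = 4n + 3.
Check: f(5) = 23. ✓

f(n) = 4n + 3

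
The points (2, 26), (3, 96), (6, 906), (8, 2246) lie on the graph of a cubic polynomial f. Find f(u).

f(u) = 5u^3 - 5u^2 + 6

Using the Lagrange interpolation formula with nodes 2, 3, 6, 8:
  L_0(u) = (u - 3)(u - 6)(u - 8) / -24
  L_1(u) = (u - 2)(u - 6)(u - 8) / 15
  L_2(u) = (u - 2)(u - 3)(u - 8) / -24
  L_3(u) = (u - 2)(u - 3)(u - 6) / 60
Then f(u) = 26·L_0(u) + 96·L_1(u) + 906·L_2(u) + 2246·L_3(u).
Expanding and collecting terms gives f(u) = 5u^3 - 5u^2 + 6.
Check: f(8) = 2246. ✓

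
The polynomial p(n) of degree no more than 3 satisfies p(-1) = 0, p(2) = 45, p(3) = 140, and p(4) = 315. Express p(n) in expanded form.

p(n) = 4n^3 + 4n^2 - n - 1

Write p(n) = an^3 + bn^2 + cn + d. Substituting each data point gives a linear system:
  -a + b - c + d = 0
  8a + 4b + 2c + d = 45
  27a + 9b + 3c + d = 140
  64a + 16b + 4c + d = 315
Solving the system yields a = 4, b = 4, c = -1, d = -1.
So p(n) = 4n³ + 4n² - n - 1.
Check: p(2) = 45. ✓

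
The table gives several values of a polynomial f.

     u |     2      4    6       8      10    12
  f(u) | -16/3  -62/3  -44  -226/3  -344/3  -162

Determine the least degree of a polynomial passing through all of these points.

2

Forward differences of the values at u = 2, 4, 6, 8, 10, 12:
  f  : -16/3  -62/3  -44  -226/3  -344/3  -162
  Δ  : -46/3  -70/3  -94/3  -118/3  -142/3
  Δ^2: -8  -8  -8  -8
  Δ^3: 0  0  0
  Δ^4: 0  0
  Δ^5: 0
The second differences are constant (-8) and nonzero, while all higher differences vanish, so the minimal degree is 2.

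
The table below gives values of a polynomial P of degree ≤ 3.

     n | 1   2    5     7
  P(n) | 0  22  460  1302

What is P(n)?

Write P(n) = an^3 + bn^2 + cn + d. Substituting each data point gives a linear system:
  a + b + c + d = 0
  8a + 4b + 2c + d = 22
  125a + 25b + 5c + d = 460
  343a + 49b + 7c + d = 1302
Solving the system yields a = 4, b = -1, c = -3, d = 0.
So P(n) = 4n^3 - n^2 - 3n.
Check: P(2) = 22. ✓

P(n) = 4n^3 - n^2 - 3n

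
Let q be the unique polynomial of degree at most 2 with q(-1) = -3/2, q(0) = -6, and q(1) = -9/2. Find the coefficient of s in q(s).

Write q(s) = as^2 + bs + c. Substituting each data point gives a linear system:
  a - b + c = -3/2
  c = -6
  a + b + c = -9/2
Solving the system yields a = 3, b = -3/2, c = -6.
So q(s) = 3s² - (3/2)s - 6.
The coefficient of s is -3/2.

-3/2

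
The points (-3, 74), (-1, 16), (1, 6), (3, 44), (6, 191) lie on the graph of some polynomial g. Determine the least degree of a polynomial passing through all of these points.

Divided differences on the nodes -3, -1, 1, 3, 6:
  order 0: 74  16  6  44  191
  order 1: -29  -5  19  49
  order 2: 6  6  6
  order 3: 0  0
  order 4: 0
The order-2 divided differences are all 6 (nonzero) and every higher order vanishes, so the data lies on a polynomial of degree exactly 2.

2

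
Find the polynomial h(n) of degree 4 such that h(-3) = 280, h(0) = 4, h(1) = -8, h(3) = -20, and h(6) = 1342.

h(n) = 2n^4 - 5n^3 - 4n^2 - 5n + 4

Write h(n) = an^4 + bn^3 + cn^2 + dn + e. Substituting each data point gives a linear system:
  81a - 27b + 9c - 3d + e = 280
  e = 4
  a + b + c + d + e = -8
  81a + 27b + 9c + 3d + e = -20
  1296a + 216b + 36c + 6d + e = 1342
Solving the system yields a = 2, b = -5, c = -4, d = -5, e = 4.
So h(n) = 2n^4 - 5n^3 - 4n^2 - 5n + 4.
Check: h(-3) = 280. ✓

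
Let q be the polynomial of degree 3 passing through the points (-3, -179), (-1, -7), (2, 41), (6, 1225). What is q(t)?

q(t) = 6t^3 - 2t^2 + 1

Write q(t) = at^3 + bt^2 + ct + d. Substituting each data point gives a linear system:
  -27a + 9b - 3c + d = -179
  -a + b - c + d = -7
  8a + 4b + 2c + d = 41
  216a + 36b + 6c + d = 1225
Solving the system yields a = 6, b = -2, c = 0, d = 1.
So q(t) = 6t³ - 2t² + 1.
Check: q(-1) = -7. ✓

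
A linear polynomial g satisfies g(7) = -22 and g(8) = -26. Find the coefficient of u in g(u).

Write g(u) = au + b. Substituting each data point gives a linear system:
  7a + b = -22
  8a + b = -26
Solving the system yields a = -4, b = 6.
So g(u) = -4u + 6.
The leading coefficient is -4.

-4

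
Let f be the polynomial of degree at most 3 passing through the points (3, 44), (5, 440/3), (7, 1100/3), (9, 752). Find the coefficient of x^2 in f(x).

-1/3

Write f(x) = ax^3 + bx^2 + cx + d. Substituting each data point gives a linear system:
  27a + 9b + 3c + d = 44
  125a + 25b + 5c + d = 440/3
  343a + 49b + 7c + d = 1100/3
  729a + 81b + 9c + d = 752
Solving the system yields a = 1, b = -1/3, c = 5, d = 5.
So f(x) = x³ - (1/3)x² + 5x + 5.
The coefficient of x^2 is -1/3.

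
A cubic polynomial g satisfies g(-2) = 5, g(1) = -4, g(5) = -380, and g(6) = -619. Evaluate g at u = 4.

Write g(u) = au^3 + bu^2 + cu + d. Substituting each data point gives a linear system:
  -8a + 4b - 2c + d = 5
  a + b + c + d = -4
  125a + 25b + 5c + d = -380
  216a + 36b + 6c + d = -619
Solving the system yields a = -2, b = -5, c = -2, d = 5.
So g(u) = -2u^3 - 5u^2 - 2u + 5.
Then g(4) = -211.

-211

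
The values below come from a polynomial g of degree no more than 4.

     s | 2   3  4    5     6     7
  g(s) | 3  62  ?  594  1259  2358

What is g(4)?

On equispaced nodes a degree-4 polynomial has vanishing fifth forward difference, so
  - g(2) + 5·g(3) - 10·g(4) + 10·g(5) - 5·g(6) + g(7) = 0.
Substituting the known values and solving for g(4):
  -10·g(4) = -2310
  g(4) = 231.

231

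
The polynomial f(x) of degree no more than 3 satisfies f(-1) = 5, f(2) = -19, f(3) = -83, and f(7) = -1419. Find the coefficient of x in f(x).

1

Write f(x) = ax^3 + bx^2 + cx + d. Substituting each data point gives a linear system:
  -a + b - c + d = 5
  8a + 4b + 2c + d = -19
  27a + 9b + 3c + d = -83
  343a + 49b + 7c + d = -1419
Solving the system yields a = -5, b = 6, c = 1, d = -5.
So f(x) = -5x^3 + 6x^2 + x - 5.
The coefficient of x is 1.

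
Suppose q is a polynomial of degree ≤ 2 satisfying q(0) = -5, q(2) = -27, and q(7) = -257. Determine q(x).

Write q(x) = ax^2 + bx + c. Substituting each data point gives a linear system:
  c = -5
  4a + 2b + c = -27
  49a + 7b + c = -257
Solving the system yields a = -5, b = -1, c = -5.
So q(x) = -5x^2 - x - 5.
Check: q(0) = -5. ✓

q(x) = -5x^2 - x - 5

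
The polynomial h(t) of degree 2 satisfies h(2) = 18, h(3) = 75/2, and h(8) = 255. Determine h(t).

Write h(t) = at^2 + bt + c. Substituting each data point gives a linear system:
  4a + 2b + c = 18
  9a + 3b + c = 75/2
  64a + 8b + c = 255
Solving the system yields a = 4, b = -1/2, c = 3.
So h(t) = 4t^2 - (1/2)t + 3.
Check: h(8) = 255. ✓

h(t) = 4t^2 - (1/2)t + 3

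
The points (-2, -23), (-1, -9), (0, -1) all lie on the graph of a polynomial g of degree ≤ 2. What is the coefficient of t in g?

Write g(t) = at^2 + bt + c. Substituting each data point gives a linear system:
  4a - 2b + c = -23
  a - b + c = -9
  c = -1
Solving the system yields a = -3, b = 5, c = -1.
So g(t) = -3t^2 + 5t - 1.
The coefficient of t is 5.

5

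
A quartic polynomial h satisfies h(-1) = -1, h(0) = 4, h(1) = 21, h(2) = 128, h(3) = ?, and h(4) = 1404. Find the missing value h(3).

On equispaced nodes a degree-4 polynomial has vanishing fifth forward difference, so
  - h(-1) + 5·h(0) - 10·h(1) + 10·h(2) - 5·h(3) + h(4) = 0.
Substituting the known values and solving for h(3):
  -5·h(3) = -2495
  h(3) = 499.

499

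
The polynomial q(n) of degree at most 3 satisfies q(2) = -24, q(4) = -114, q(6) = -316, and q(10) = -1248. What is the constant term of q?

2

Write q(n) = an^3 + bn^2 + cn + d. Substituting each data point gives a linear system:
  8a + 4b + 2c + d = -24
  64a + 16b + 4c + d = -114
  216a + 36b + 6c + d = -316
  1000a + 100b + 10c + d = -1248
Solving the system yields a = -1, b = -2, c = -5, d = 2.
So q(n) = -n^3 - 2n^2 - 5n + 2.
The constant term is 2.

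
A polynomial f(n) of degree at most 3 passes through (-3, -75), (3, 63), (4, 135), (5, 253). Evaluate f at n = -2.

Using the Lagrange interpolation formula with nodes -3, 3, 4, 5:
  L_0(n) = (n - 3)(n - 4)(n - 5) / -336
  L_1(n) = (n + 3)(n - 4)(n - 5) / 12
  L_2(n) = (n + 3)(n - 3)(n - 5) / -7
  L_3(n) = (n + 3)(n - 3)(n - 4) / 16
Then f(n) = -75·L_0(n) + 63·L_1(n) + 135·L_2(n) + 253·L_3(n).
Expanding and collecting terms gives f(n) = 2n^3 - n^2 + 5n + 3.
Evaluating at n = -2: f(-2) = -27.

-27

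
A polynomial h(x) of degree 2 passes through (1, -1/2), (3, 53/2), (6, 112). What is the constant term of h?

-5

Write h(x) = ax^2 + bx + c. Substituting each data point gives a linear system:
  a + b + c = -1/2
  9a + 3b + c = 53/2
  36a + 6b + c = 112
Solving the system yields a = 3, b = 3/2, c = -5.
So h(x) = 3x^2 + (3/2)x - 5.
The constant term is -5.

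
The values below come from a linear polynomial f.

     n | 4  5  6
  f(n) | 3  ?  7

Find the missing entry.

5

The 2 known points determine the degree-1 polynomial uniquely.
Write f(n) = an + b. Substituting each data point gives a linear system:
  4a + b = 3
  6a + b = 7
Solving the system yields a = 2, b = -5.
So f(n) = 2n - 5.
Then f(5) = 5.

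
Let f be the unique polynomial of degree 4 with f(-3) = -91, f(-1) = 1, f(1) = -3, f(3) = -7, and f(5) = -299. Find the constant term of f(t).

Write f(t) = at^4 + bt^3 + ct^2 + dt + e. Substituting each data point gives a linear system:
  81a - 27b + 9c - 3d + e = -91
  a - b + c - d + e = 1
  a + b + c + d + e = -3
  81a + 27b + 9c + 3d + e = -7
  625a + 125b + 25c + 5d + e = -299
Solving the system yields a = -1, b = 2, c = 4, d = -4, e = -4.
So f(t) = -t^4 + 2t^3 + 4t^2 - 4t - 4.
The constant term is -4.

-4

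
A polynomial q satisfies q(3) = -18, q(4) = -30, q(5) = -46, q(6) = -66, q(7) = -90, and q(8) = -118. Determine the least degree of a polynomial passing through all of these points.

Forward differences of the values at s = 3, 4, 5, 6, 7, 8:
  q  : -18  -30  -46  -66  -90  -118
  Δ  : -12  -16  -20  -24  -28
  Δ^2: -4  -4  -4  -4
  Δ^3: 0  0  0
  Δ^4: 0  0
  Δ^5: 0
The second differences are constant (-4) and nonzero, while all higher differences vanish, so the minimal degree is 2.

2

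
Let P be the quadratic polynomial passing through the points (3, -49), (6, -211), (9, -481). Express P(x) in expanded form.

P(x) = -6x^2 + 5

Write P(x) = ax^2 + bx + c. Substituting each data point gives a linear system:
  9a + 3b + c = -49
  36a + 6b + c = -211
  81a + 9b + c = -481
Solving the system yields a = -6, b = 0, c = 5.
So P(x) = -6x^2 + 5.
Check: P(3) = -49. ✓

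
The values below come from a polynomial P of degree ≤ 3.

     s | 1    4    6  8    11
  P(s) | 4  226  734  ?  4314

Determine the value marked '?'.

The 4 known points determine the degree-3 polynomial uniquely.
Write P(s) = as^3 + bs^2 + cs + d. Substituting each data point gives a linear system:
  a + b + c + d = 4
  64a + 16b + 4c + d = 226
  216a + 36b + 6c + d = 734
  1331a + 121b + 11c + d = 4314
Solving the system yields a = 3, b = 3, c = -4, d = 2.
So P(s) = 3s^3 + 3s^2 - 4s + 2.
Then P(8) = 1698.

1698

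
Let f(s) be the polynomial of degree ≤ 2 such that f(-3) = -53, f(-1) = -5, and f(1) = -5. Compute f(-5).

Using the Lagrange interpolation formula with nodes -3, -1, 1:
  L_0(s) = (s + 1)(s - 1) / 8
  L_1(s) = (s + 3)(s - 1) / -4
  L_2(s) = (s + 3)(s + 1) / 8
Then f(s) = -53·L_0(s) - 5·L_1(s) - 5·L_2(s).
Expanding and collecting terms gives f(s) = -6s² + 1.
Evaluating at s = -5: f(-5) = -149.

-149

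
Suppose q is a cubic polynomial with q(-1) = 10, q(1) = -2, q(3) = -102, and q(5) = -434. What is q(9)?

Write q(x) = ax^3 + bx^2 + cx + d. Substituting each data point gives a linear system:
  -a + b - c + d = 10
  a + b + c + d = -2
  27a + 9b + 3c + d = -102
  125a + 25b + 5c + d = -434
Solving the system yields a = -3, b = -2, c = -3, d = 6.
So q(x) = -3x^3 - 2x^2 - 3x + 6.
Then q(9) = -2370.

-2370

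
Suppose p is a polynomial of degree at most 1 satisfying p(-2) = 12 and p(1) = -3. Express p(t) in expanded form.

Write p(t) = at + b. Substituting each data point gives a linear system:
  -2a + b = 12
  a + b = -3
Solving the system yields a = -5, b = 2.
So p(t) = -5t + 2.
Check: p(1) = -3. ✓

p(t) = -5t + 2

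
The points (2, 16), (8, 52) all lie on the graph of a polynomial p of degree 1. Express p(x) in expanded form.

p(x) = 6x + 4

Using the Lagrange interpolation formula with nodes 2, 8:
  L_0(x) = (x - 8) / -6
  L_1(x) = (x - 2) / 6
Then p(x) = 16·L_0(x) + 52·L_1(x).
Expanding and collecting terms gives p(x) = 6x + 4.
Check: p(8) = 52. ✓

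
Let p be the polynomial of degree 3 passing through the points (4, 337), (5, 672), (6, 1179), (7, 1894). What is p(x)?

p(x) = 6x^3 - 4x^2 + 5x - 3

Write p(x) = ax^3 + bx^2 + cx + d. Substituting each data point gives a linear system:
  64a + 16b + 4c + d = 337
  125a + 25b + 5c + d = 672
  216a + 36b + 6c + d = 1179
  343a + 49b + 7c + d = 1894
Solving the system yields a = 6, b = -4, c = 5, d = -3.
So p(x) = 6x^3 - 4x^2 + 5x - 3.
Check: p(5) = 672. ✓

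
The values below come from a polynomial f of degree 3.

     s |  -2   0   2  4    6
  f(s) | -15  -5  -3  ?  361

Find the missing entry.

The 4 known points determine the degree-3 polynomial uniquely.
Write f(s) = as^3 + bs^2 + cs + d. Substituting each data point gives a linear system:
  -8a + 4b - 2c + d = -15
  d = -5
  8a + 4b + 2c + d = -3
  216a + 36b + 6c + d = 361
Solving the system yields a = 2, b = -1, c = -5, d = -5.
So f(s) = 2s^3 - s^2 - 5s - 5.
Then f(4) = 87.

87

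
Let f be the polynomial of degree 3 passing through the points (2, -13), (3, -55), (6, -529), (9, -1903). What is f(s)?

f(s) = -3s^3 + 4s^2 - 5s + 5

Write f(s) = as^3 + bs^2 + cs + d. Substituting each data point gives a linear system:
  8a + 4b + 2c + d = -13
  27a + 9b + 3c + d = -55
  216a + 36b + 6c + d = -529
  729a + 81b + 9c + d = -1903
Solving the system yields a = -3, b = 4, c = -5, d = 5.
So f(s) = -3s^3 + 4s^2 - 5s + 5.
Check: f(2) = -13. ✓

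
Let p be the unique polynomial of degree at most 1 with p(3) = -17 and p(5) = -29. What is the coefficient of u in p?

Write p(u) = au + b. Substituting each data point gives a linear system:
  3a + b = -17
  5a + b = -29
Solving the system yields a = -6, b = 1.
So p(u) = -6u + 1.
The leading coefficient is -6.

-6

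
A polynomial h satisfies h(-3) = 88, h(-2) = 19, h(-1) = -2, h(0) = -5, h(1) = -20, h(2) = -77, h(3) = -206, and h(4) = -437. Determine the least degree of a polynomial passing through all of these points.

3

Forward differences of the values at x = -3, -2, -1, 0, 1, 2, 3, 4:
  h  : 88  19  -2  -5  -20  -77  -206  -437
  Δ  : -69  -21  -3  -15  -57  -129  -231
  Δ^2: 48  18  -12  -42  -72  -102
  Δ^3: -30  -30  -30  -30  -30
  Δ^4: 0  0  0  0
  Δ^5: 0  0  0
  Δ^6: 0  0
  Δ^7: 0
The third differences are constant (-30) and nonzero, while all higher differences vanish, so the minimal degree is 3.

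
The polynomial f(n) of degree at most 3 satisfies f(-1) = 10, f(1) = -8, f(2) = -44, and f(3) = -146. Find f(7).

Write f(n) = an^3 + bn^2 + cn + d. Substituting each data point gives a linear system:
  -a + b - c + d = 10
  a + b + c + d = -8
  8a + 4b + 2c + d = -44
  27a + 9b + 3c + d = -146
Solving the system yields a = -6, b = 3, c = -3, d = -2.
So f(n) = -6n^3 + 3n^2 - 3n - 2.
Then f(7) = -1934.

-1934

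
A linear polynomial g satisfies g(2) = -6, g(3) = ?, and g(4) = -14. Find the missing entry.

On equispaced nodes a degree-1 polynomial has vanishing second forward difference, so
  g(2) - 2·g(3) + g(4) = 0.
Substituting the known values and solving for g(3):
  -2·g(3) = 20
  g(3) = -10.

-10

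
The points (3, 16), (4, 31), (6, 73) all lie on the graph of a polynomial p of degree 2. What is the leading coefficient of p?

2

Write p(t) = at^2 + bt + c. Substituting each data point gives a linear system:
  9a + 3b + c = 16
  16a + 4b + c = 31
  36a + 6b + c = 73
Solving the system yields a = 2, b = 1, c = -5.
So p(t) = 2t^2 + t - 5.
The leading coefficient is 2.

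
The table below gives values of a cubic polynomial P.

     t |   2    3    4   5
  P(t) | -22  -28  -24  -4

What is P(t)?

P(t) = t^3 - 4t^2 - 5t - 4

Using the Lagrange interpolation formula with nodes 2, 3, 4, 5:
  L_0(t) = (t - 3)(t - 4)(t - 5) / -6
  L_1(t) = (t - 2)(t - 4)(t - 5) / 2
  L_2(t) = (t - 2)(t - 3)(t - 5) / -2
  L_3(t) = (t - 2)(t - 3)(t - 4) / 6
Then P(t) = -22·L_0(t) - 28·L_1(t) - 24·L_2(t) - 4·L_3(t).
Expanding and collecting terms gives P(t) = t^3 - 4t^2 - 5t - 4.
Check: P(4) = -24. ✓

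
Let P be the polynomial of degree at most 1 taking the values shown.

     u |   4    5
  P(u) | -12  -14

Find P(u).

P(u) = -2u - 4

Write P(u) = au + b. Substituting each data point gives a linear system:
  4a + b = -12
  5a + b = -14
Solving the system yields a = -2, b = -4.
So P(u) = -2u - 4.
Check: P(4) = -12. ✓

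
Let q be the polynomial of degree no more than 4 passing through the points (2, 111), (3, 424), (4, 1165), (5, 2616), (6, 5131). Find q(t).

Write q(t) = at^4 + bt^3 + ct^2 + dt + e. Substituting each data point gives a linear system:
  16a + 8b + 4c + 2d + e = 111
  81a + 27b + 9c + 3d + e = 424
  256a + 64b + 16c + 4d + e = 1165
  625a + 125b + 25c + 5d + e = 2616
  1296a + 216b + 36c + 6d + e = 5131
Solving the system yields a = 3, b = 5, c = 4, d = 3, e = 1.
So q(t) = 3t^4 + 5t^3 + 4t^2 + 3t + 1.
Check: q(6) = 5131. ✓

q(t) = 3t^4 + 5t^3 + 4t^2 + 3t + 1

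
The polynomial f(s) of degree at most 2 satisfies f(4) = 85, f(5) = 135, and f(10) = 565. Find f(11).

Using the Lagrange interpolation formula with nodes 4, 5, 10:
  L_0(s) = (s - 5)(s - 10) / 6
  L_1(s) = (s - 4)(s - 10) / -5
  L_2(s) = (s - 4)(s - 5) / 30
Then f(s) = 85·L_0(s) + 135·L_1(s) + 565·L_2(s).
Expanding and collecting terms gives f(s) = 6s^2 - 4s + 5.
Evaluating at s = 11: f(11) = 687.

687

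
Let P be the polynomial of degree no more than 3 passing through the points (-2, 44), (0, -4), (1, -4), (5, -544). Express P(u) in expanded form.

Write P(u) = au^3 + bu^2 + cu + d. Substituting each data point gives a linear system:
  -8a + 4b - 2c + d = 44
  d = -4
  a + b + c + d = -4
  125a + 25b + 5c + d = -544
Solving the system yields a = -5, b = 3, c = 2, d = -4.
So P(u) = -5u³ + 3u² + 2u - 4.
Check: P(0) = -4. ✓

P(u) = -5u^3 + 3u^2 + 2u - 4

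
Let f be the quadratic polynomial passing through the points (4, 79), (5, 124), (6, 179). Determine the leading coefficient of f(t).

Write f(t) = at^2 + bt + c. Substituting each data point gives a linear system:
  16a + 4b + c = 79
  25a + 5b + c = 124
  36a + 6b + c = 179
Solving the system yields a = 5, b = 0, c = -1.
So f(t) = 5t² - 1.
The leading coefficient is 5.

5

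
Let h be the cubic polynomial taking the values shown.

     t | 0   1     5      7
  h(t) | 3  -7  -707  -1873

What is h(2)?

-53

Using the Lagrange interpolation formula with nodes 0, 1, 5, 7:
  L_0(t) = (t - 1)(t - 5)(t - 7) / -35
  L_1(t) = t(t - 5)(t - 7) / 24
  L_2(t) = t(t - 1)(t - 7) / -40
  L_3(t) = t(t - 1)(t - 5) / 84
Then h(t) = 3·L_0(t) - 7·L_1(t) - 707·L_2(t) - 1873·L_3(t).
Expanding and collecting terms gives h(t) = -5t^3 - 3t^2 - 2t + 3.
Evaluating at t = 2: h(2) = -53.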